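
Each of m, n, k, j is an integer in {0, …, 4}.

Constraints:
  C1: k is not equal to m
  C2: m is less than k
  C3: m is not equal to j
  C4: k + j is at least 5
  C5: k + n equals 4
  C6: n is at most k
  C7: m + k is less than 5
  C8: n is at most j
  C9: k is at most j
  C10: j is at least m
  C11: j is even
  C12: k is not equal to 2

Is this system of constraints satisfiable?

Take m = 0, n = 0, k = 4, j = 4. Then constraint 4: k + j = 8; constraint 5: k + n = 4; constraint 7: m + k = 4, and every other listed constraint is also met.

Satisfiable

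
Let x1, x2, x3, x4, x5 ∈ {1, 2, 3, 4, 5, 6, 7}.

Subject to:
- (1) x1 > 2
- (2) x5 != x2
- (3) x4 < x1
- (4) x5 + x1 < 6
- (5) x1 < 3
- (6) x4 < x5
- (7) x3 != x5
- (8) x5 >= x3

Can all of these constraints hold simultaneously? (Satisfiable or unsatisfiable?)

Unsatisfiable

From constraint 1: x1 ≥ 3. From constraint 5: x1 ≤ 2. But 2 < 3, so no value of x1 works.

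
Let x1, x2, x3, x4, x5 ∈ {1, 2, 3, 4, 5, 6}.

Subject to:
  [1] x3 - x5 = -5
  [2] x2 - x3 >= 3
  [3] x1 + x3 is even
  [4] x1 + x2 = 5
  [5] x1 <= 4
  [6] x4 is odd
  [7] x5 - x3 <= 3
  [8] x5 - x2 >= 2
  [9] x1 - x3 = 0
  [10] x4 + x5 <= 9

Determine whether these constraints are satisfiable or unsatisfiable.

Unsatisfiable

Constraints 2, 7, and 8 give x5 − x2 ≥ 2, x2 − x3 ≥ 3, x3 − x5 ≥ -3.
Adding all 3 inequalities: the left sides telescope to 0, and the right sides sum to 2 + 3 + (-3) = 2. So 0 ≥ 2, which is false.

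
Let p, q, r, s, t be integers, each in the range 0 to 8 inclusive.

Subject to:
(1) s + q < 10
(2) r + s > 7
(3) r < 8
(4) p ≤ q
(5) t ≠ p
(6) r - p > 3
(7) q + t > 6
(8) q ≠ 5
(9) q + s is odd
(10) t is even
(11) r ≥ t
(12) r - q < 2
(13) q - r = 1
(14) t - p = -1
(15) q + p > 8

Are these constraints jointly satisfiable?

Satisfiable

Try p = 1, q = 8, r = 7, s = 1, t = 0.
Check constraint 1: s + q = 9; constraint 2: r + s = 8. The remaining constraints are straightforward to verify.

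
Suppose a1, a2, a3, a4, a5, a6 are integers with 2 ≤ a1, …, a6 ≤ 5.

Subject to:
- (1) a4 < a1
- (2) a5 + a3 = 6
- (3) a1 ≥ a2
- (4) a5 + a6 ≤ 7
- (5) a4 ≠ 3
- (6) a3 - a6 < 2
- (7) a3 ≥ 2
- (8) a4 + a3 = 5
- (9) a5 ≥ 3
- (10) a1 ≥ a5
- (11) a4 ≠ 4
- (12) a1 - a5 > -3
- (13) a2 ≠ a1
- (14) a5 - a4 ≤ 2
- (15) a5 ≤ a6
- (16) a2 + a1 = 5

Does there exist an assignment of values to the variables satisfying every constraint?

One satisfying assignment is a1 = 3, a2 = 2, a3 = 3, a4 = 2, a5 = 3, a6 = 4.
For the less obvious constraints — constraint 2: a5 + a3 = 6; constraint 4: a5 + a6 = 7 — and the others hold by inspection.

Satisfiable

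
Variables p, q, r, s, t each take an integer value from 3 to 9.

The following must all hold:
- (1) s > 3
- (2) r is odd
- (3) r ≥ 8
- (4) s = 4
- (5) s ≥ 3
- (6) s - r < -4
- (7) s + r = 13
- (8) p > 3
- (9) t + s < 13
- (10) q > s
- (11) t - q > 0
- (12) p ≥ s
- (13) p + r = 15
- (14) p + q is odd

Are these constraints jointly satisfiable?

Try p = 6, q = 5, r = 9, s = 4, t = 7.
Check constraint 6: s - r = -5; constraint 7: s + r = 13. The remaining constraints are straightforward to verify.

Satisfiable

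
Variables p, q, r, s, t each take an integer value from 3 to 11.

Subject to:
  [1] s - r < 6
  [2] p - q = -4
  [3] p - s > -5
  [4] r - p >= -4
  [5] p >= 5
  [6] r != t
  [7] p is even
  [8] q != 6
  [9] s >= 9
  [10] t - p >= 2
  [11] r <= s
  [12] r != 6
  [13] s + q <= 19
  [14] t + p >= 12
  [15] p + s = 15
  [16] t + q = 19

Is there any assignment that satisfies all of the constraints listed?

Satisfiable

Try p = 6, q = 10, r = 4, s = 9, t = 9.
Check constraint 1: s - r = 5; constraint 2: p - q = -4. The remaining constraints are straightforward to verify.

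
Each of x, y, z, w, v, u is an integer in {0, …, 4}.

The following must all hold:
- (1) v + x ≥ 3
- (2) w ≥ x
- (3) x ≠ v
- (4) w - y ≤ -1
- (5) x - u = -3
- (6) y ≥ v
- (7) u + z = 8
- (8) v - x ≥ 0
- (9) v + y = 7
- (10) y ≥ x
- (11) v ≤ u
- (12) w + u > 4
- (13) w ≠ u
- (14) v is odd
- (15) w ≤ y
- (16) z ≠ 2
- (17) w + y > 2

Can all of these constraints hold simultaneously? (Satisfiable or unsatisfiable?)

Satisfiable

Setting (x, y, z, w, v, u) = (1, 4, 4, 1, 3, 4) satisfies everything: constraint 1: v + x = 4; constraint 4: w - y = -3; constraint 5: x - u = -3, and the others follow.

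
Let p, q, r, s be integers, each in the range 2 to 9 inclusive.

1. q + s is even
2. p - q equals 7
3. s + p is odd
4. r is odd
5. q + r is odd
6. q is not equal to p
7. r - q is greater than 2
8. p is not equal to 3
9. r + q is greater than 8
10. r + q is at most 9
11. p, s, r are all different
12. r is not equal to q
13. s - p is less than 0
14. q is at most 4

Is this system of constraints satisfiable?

The assignment p = 9, q = 2, r = 7, s = 8 works:
  constraint 2 holds since p - q = 7.
  constraint 7 holds since r - q = 5.
  constraint 9 holds since r + q = 9.
The rest check out directly.

Satisfiable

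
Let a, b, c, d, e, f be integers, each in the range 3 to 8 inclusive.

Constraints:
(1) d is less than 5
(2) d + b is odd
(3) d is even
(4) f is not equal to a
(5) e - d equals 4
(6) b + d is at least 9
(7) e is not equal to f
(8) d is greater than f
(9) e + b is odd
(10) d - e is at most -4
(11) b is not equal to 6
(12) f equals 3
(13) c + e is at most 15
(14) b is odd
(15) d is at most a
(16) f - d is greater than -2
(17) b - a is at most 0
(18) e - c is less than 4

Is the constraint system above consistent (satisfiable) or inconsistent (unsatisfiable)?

Setting (a, b, c, d, e, f) = (8, 7, 5, 4, 8, 3) satisfies everything: constraint 5: e - d = 4; constraint 6: b + d = 11; constraint 10: d - e = -4, and the others follow.

Satisfiable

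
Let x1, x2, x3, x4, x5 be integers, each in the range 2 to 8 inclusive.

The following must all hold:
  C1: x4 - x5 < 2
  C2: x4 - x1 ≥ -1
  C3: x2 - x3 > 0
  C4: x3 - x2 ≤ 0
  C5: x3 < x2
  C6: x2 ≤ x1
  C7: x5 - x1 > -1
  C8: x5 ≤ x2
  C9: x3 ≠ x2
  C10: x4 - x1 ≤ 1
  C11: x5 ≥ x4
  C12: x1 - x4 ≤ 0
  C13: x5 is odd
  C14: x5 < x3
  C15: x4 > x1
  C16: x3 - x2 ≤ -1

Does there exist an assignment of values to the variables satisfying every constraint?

Unsatisfiable

Constraints 6, 11, 12, 14, and 16 give x4 ≤ x5, x5 < x3, x3 < x2, x2 ≤ x1, x1 ≤ x4. Chaining: x4 ≤ x5 < x3 < x2 ≤ x1 ≤ x4, which forces x4 < x4 — impossible.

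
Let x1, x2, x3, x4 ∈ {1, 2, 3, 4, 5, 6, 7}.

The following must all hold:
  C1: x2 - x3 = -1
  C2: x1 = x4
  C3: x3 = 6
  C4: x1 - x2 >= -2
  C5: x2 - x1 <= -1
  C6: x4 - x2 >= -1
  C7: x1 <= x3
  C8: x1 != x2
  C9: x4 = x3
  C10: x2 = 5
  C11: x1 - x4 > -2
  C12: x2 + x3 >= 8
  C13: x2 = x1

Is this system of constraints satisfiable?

Constraint 10 fixes x2 = 5 and constraint 3 fixes x3 = 6. Constraints 2, 9, and 13 give x2 = x1 = x4 = x3, so x2 = x3. But 5 ≠ 6 — contradiction.

Unsatisfiable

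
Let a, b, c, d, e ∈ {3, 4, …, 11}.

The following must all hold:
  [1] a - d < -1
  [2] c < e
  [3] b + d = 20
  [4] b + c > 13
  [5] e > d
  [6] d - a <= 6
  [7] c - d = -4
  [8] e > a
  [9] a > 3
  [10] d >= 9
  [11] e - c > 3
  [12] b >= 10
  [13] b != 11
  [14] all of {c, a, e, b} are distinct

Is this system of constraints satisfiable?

One satisfying assignment is a = 7, b = 10, c = 6, d = 10, e = 11.
For the less obvious constraints — constraint 1: a - d = -3; constraint 3: b + d = 20 — and the others hold by inspection.

Satisfiable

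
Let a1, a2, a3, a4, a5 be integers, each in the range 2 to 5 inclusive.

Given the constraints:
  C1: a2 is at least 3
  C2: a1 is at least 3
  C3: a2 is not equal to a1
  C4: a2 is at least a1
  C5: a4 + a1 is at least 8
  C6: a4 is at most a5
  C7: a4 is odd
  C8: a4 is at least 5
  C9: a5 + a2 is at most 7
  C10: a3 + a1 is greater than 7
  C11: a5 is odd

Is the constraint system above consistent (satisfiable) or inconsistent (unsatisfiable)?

Unsatisfiable

From constraints 6 and 8: a5 ≥ a4 ≥ 5. From constraints 2 and 4: a2 ≥ a1 ≥ 3. Hence a5 + a2 ≥ 8. But constraint 9 requires a5 + a2 ≤ 7, and 7 < 8. Contradiction.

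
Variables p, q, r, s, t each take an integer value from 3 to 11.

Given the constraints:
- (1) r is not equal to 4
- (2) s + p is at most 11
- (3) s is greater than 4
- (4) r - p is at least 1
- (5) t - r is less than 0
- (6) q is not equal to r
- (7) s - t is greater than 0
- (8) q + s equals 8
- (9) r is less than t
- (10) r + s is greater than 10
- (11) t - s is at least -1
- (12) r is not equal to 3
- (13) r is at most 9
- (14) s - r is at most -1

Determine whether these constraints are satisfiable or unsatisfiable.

Constraints 7, 9, and 14 give t < s, s < r, r < t. Chaining: t < s < r < t, which forces t < t — impossible.

Unsatisfiable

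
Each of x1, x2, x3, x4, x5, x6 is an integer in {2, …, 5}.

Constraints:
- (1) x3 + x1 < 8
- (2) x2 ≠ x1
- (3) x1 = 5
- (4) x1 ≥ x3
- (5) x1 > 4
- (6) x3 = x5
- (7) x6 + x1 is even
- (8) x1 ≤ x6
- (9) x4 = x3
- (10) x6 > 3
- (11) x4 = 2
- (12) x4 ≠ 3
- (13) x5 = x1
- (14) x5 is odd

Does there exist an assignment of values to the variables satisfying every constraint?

Unsatisfiable

Constraint 11 fixes x4 = 2 and constraint 3 fixes x1 = 5. Constraints 6, 9, and 13 give x4 = x3 = x5 = x1, so x4 = x1. But 2 ≠ 5 — contradiction.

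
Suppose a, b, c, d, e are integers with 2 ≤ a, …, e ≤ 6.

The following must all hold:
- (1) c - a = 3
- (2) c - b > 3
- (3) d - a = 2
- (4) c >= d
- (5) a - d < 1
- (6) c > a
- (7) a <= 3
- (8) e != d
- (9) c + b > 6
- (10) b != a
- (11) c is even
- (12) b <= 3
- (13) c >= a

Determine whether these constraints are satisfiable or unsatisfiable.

Satisfiable

Take a = 3, b = 2, c = 6, d = 5, e = 3. Then constraint 1: c - a = 3; constraint 2: c - b = 4, and every other listed constraint is also met.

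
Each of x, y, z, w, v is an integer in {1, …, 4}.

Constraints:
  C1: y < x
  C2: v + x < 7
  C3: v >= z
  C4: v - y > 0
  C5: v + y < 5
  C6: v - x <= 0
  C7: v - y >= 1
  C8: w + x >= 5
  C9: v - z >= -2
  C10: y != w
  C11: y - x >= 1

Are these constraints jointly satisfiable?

Constraints 6, 7, and 11 give y − x ≥ 1, x − v ≥ 0, v − y ≥ 1.
Adding all 3 inequalities: the left sides telescope to 0, and the right sides sum to 1 + 0 + 1 = 2. So 0 ≥ 2, which is false.

Unsatisfiable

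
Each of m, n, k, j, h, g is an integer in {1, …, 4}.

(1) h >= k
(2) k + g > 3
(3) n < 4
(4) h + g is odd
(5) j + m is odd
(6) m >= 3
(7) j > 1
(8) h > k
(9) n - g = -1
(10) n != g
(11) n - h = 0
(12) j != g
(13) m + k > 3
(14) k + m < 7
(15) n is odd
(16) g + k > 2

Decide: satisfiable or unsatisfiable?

Satisfiable

One satisfying assignment is m = 3, n = 3, k = 1, j = 2, h = 3, g = 4.
For the less obvious constraints — constraint 2: k + g = 5; constraint 9: n - g = -1 — and the others hold by inspection.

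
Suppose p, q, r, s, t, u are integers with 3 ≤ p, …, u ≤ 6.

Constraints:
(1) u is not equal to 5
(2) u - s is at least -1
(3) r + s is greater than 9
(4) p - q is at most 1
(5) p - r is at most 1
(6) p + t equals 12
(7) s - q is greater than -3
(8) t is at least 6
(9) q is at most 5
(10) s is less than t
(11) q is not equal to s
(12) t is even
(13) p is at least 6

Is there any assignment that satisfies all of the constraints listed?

Take p = 6, q = 5, r = 6, s = 4, t = 6, u = 6. Then constraint 2: u - s = 2; constraint 3: r + s = 10; constraint 4: p - q = 1, and every other listed constraint is also met.

Satisfiable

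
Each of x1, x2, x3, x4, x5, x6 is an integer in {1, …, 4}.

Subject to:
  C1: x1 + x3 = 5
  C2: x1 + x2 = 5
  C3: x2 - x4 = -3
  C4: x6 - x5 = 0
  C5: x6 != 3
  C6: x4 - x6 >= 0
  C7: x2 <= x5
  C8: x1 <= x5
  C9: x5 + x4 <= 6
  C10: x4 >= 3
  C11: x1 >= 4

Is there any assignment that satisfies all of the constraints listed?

Unsatisfiable

From constraints 8 and 11: x5 ≥ x1 ≥ 4. From constraint 10: x4 ≥ 3. Hence x5 + x4 ≥ 7. But constraint 9 requires x5 + x4 ≤ 6, and 6 < 7. Contradiction.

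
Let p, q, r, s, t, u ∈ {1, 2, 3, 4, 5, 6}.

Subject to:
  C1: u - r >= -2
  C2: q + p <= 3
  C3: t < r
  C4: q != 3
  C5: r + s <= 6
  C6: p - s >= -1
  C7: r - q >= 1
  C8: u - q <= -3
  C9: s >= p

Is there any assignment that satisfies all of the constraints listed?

Constraints 1, 7, and 8 give u − r ≥ -2, r − q ≥ 1, q − u ≥ 3.
Adding all 3 inequalities: the left sides telescope to 0, and the right sides sum to (-2) + 1 + 3 = 2. So 0 ≥ 2, which is false.

Unsatisfiable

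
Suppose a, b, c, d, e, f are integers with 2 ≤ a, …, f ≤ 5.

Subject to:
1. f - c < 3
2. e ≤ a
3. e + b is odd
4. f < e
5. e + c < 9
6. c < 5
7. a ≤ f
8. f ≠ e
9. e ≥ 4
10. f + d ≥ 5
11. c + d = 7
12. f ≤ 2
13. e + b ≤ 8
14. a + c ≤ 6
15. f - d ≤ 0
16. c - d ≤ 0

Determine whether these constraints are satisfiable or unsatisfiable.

Unsatisfiable

From constraints 2 and 9: a ≥ e and e ≥ 4, so a ≥ 4. From constraints 7 and 12: a ≤ f and f ≤ 2, so a ≤ 2. But 2 < 4, so no value of a works.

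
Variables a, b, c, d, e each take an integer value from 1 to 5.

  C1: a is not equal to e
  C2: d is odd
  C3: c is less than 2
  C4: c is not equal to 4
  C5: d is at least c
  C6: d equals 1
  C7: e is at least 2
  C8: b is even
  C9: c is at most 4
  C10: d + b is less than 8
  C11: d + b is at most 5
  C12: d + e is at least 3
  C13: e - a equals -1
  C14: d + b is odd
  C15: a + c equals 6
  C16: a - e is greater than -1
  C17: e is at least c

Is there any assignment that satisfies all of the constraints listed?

Satisfiable

Setting (a, b, c, d, e) = (5, 4, 1, 1, 4) satisfies everything: constraint 10: d + b = 5; constraint 11: d + b = 5; constraint 12: d + e = 5, and the others follow.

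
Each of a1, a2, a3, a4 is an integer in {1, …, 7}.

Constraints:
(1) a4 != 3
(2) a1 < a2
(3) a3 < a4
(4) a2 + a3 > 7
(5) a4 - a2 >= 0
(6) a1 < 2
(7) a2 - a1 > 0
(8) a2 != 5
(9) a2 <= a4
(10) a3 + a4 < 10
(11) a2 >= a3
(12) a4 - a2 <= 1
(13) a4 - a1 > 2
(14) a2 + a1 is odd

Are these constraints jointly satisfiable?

Take a1 = 1, a2 = 4, a3 = 4, a4 = 5. Then constraint 4: a2 + a3 = 8; constraint 5: a4 - a2 = 1, and every other listed constraint is also met.

Satisfiable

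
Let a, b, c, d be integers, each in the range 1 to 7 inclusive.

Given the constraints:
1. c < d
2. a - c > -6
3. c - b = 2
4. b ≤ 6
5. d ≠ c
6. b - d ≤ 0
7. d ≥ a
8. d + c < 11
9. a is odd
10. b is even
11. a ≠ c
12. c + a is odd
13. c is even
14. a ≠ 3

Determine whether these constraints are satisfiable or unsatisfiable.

Try a = 1, b = 2, c = 4, d = 5.
Check constraint 2: a - c = -3; constraint 3: c - b = 2; constraint 6: b - d = -3. The remaining constraints are straightforward to verify.

Satisfiable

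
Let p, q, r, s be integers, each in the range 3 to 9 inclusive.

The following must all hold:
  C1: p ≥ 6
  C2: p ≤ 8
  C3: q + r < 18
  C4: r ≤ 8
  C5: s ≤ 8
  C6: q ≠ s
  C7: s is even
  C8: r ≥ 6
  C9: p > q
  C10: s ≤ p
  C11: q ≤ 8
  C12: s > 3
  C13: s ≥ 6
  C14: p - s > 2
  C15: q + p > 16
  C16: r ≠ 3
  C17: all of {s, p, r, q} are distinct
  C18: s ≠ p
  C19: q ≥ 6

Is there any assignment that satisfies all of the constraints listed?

Constraints 1, 2, 4, 5, 8, 11, 13, and 19 confine each of s, p, r, q to the 3 values {6, …, 8}.
Constraint 17 requires all 4 of them to be distinct, but only 3 values are available — impossible by the pigeonhole principle.

Unsatisfiable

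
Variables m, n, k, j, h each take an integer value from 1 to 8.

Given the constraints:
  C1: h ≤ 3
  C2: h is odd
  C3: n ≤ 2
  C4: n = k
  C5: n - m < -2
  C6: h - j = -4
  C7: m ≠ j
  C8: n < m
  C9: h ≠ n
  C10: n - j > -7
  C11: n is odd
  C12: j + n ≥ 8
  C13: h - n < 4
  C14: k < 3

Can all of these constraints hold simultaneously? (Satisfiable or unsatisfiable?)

The assignment m = 4, n = 1, k = 1, j = 7, h = 3 works:
  constraint 5 holds since n - m = -3.
  constraint 6 holds since h - j = -4.
The rest check out directly.

Satisfiable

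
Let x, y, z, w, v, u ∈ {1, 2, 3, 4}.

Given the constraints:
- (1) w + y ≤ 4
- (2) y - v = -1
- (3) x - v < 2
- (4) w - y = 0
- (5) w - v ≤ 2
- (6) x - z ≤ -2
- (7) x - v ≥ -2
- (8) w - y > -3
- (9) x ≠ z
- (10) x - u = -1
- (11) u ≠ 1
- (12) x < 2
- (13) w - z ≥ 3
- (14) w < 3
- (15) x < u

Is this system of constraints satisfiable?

Constraints 5, 6, 7, and 13 give z − x ≥ 2, x − v ≥ -2, v − w ≥ -2, w − z ≥ 3.
Adding all 4 inequalities: the left sides telescope to 0, and the right sides sum to 2 + (-2) + (-2) + 3 = 1. So 0 ≥ 1, which is false.

Unsatisfiable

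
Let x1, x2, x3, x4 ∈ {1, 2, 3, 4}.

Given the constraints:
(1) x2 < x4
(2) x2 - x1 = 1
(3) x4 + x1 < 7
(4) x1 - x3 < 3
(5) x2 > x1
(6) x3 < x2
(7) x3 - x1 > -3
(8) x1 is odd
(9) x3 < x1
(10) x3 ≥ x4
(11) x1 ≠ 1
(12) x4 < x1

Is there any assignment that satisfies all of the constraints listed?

Unsatisfiable

Constraints 1, 5, 9, and 10 give x1 < x2, x2 < x4, x4 ≤ x3, x3 < x1. Chaining: x1 < x2 < x4 ≤ x3 < x1, which forces x1 < x1 — impossible.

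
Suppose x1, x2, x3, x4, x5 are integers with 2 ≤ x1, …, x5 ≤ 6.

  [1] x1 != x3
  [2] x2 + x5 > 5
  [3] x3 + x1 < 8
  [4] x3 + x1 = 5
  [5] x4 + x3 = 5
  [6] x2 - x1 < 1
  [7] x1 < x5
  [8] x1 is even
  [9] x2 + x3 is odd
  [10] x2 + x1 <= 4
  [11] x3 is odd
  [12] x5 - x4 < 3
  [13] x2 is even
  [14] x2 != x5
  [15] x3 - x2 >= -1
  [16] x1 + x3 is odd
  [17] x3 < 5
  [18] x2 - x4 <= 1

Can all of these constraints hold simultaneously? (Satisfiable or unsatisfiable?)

Satisfiable

The assignment x1 = 2, x2 = 2, x3 = 3, x4 = 2, x5 = 4 works:
  constraint 2 holds since x2 + x5 = 6.
  constraint 3 holds since x3 + x1 = 5.
The rest check out directly.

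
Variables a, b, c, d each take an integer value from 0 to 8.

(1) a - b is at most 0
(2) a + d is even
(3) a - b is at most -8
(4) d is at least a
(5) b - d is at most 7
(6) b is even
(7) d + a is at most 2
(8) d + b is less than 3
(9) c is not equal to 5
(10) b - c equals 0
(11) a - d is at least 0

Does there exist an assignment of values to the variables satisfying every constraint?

Unsatisfiable

Constraints 3, 5, and 11 give a − d ≥ 0, d − b ≥ -7, b − a ≥ 8.
Adding all 3 inequalities: the left sides telescope to 0, and the right sides sum to 0 + (-7) + 8 = 1. So 0 ≥ 1, which is false.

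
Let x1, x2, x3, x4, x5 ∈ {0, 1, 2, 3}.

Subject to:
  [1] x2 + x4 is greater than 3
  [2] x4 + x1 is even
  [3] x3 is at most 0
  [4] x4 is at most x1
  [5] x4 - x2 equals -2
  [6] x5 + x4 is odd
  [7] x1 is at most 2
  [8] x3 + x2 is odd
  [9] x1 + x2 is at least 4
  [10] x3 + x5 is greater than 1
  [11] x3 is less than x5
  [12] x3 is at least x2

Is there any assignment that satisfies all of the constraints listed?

Unsatisfiable

From constraint 7: x1 ≤ 2. From constraints 3 and 12: x2 ≤ x3 ≤ 0. Hence x1 + x2 ≤ 2. But constraint 9 requires x1 + x2 ≥ 4, and 4 > 2. Contradiction.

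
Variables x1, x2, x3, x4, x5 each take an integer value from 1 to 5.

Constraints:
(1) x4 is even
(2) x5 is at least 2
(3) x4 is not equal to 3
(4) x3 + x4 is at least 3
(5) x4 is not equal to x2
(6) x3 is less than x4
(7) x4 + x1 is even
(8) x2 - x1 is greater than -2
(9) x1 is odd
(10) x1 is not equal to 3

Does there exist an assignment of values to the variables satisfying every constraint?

Constraint 1 makes x4 even and constraint 9 makes x1 odd, so x4 + x1 must be odd. Constraint 7 says x4 + x1 is even — contradiction.

Unsatisfiable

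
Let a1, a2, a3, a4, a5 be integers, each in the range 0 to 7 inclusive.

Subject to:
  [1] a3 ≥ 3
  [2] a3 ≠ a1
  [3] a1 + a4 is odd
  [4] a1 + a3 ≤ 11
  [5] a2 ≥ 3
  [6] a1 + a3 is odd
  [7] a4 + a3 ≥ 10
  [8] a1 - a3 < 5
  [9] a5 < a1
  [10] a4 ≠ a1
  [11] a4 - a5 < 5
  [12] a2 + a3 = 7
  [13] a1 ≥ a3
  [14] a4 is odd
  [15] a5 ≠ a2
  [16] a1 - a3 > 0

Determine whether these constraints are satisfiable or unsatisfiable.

Try a1 = 6, a2 = 4, a3 = 3, a4 = 7, a5 = 3.
Check constraint 4: a1 + a3 = 9; constraint 7: a4 + a3 = 10; constraint 8: a1 - a3 = 3. The remaining constraints are straightforward to verify.

Satisfiable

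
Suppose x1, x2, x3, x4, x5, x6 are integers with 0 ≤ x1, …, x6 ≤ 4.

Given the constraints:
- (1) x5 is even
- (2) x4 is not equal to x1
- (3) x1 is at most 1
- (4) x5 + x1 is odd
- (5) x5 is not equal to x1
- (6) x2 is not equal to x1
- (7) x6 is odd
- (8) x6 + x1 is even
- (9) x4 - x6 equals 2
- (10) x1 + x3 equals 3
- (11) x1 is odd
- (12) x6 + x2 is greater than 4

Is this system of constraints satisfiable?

Satisfiable

Take x1 = 1, x2 = 4, x3 = 2, x4 = 3, x5 = 2, x6 = 1. Then constraint 9: x4 - x6 = 2; constraint 10: x1 + x3 = 3, and every other listed constraint is also met.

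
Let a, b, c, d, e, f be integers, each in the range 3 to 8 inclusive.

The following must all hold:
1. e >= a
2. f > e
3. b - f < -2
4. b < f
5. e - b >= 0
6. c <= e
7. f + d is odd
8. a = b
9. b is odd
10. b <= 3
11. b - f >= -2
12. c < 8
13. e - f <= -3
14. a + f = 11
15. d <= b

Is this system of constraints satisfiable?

Constraints 5, 11, and 13 give e − b ≥ 0, b − f ≥ -2, f − e ≥ 3.
Adding all 3 inequalities: the left sides telescope to 0, and the right sides sum to 0 + (-2) + 3 = 1. So 0 ≥ 1, which is false.

Unsatisfiable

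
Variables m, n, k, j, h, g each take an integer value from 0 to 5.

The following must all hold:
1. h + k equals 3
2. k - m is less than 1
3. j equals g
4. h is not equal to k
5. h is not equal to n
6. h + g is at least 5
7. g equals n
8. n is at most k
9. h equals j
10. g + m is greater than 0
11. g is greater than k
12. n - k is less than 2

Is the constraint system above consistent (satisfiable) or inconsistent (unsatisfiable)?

From constraints 3, 7, and 9, h = j = g = n, so h = n. But constraint 5 says h ≠ n. Contradiction.

Unsatisfiable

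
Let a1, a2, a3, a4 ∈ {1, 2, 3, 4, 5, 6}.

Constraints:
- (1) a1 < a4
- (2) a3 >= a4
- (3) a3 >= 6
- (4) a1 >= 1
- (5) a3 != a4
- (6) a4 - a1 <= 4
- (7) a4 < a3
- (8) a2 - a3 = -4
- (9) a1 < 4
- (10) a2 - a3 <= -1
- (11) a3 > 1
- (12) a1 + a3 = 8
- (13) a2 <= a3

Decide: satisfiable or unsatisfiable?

One satisfying assignment is a1 = 2, a2 = 2, a3 = 6, a4 = 4.
For the less obvious constraints — constraint 6: a4 - a1 = 2; constraint 8: a2 - a3 = -4 — and the others hold by inspection.

Satisfiable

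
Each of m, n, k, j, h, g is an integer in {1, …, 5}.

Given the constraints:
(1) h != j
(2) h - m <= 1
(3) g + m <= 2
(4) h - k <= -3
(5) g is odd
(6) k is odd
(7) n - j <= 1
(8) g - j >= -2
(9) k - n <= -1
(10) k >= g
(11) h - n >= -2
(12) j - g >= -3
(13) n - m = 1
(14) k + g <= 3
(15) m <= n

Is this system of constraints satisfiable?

Constraints 4, 9, and 11 give n − k ≥ 1, k − h ≥ 3, h − n ≥ -2.
Adding all 3 inequalities: the left sides telescope to 0, and the right sides sum to 1 + 3 + (-2) = 2. So 0 ≥ 2, which is false.

Unsatisfiable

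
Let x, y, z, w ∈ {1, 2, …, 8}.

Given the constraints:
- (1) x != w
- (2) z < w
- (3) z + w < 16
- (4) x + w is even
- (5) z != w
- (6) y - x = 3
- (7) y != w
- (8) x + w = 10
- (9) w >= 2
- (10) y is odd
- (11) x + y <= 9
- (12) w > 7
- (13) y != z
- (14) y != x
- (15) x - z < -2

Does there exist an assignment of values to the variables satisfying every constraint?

Satisfiable

One satisfying assignment is x = 2, y = 5, z = 7, w = 8.
For the less obvious constraints — constraint 3: z + w = 15; constraint 6: y - x = 3; constraint 8: x + w = 10 — and the others hold by inspection.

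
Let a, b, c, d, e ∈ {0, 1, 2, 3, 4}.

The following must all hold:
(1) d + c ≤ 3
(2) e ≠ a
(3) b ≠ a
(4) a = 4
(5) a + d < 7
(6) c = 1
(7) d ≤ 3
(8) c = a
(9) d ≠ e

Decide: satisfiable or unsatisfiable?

Constraint 6 fixes c = 1 and constraint 4 fixes a = 4, but constraint 8 requires c = a. Since 1 ≠ 4, contradiction.

Unsatisfiable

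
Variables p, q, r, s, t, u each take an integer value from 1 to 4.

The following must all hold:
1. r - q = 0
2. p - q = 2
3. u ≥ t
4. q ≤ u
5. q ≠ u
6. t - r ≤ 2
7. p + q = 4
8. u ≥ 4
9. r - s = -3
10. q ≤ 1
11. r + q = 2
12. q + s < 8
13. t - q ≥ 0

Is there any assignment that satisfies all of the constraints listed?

Satisfiable

One satisfying assignment is p = 3, q = 1, r = 1, s = 4, t = 1, u = 4.
For the less obvious constraints — constraint 1: r - q = 0; constraint 2: p - q = 2 — and the others hold by inspection.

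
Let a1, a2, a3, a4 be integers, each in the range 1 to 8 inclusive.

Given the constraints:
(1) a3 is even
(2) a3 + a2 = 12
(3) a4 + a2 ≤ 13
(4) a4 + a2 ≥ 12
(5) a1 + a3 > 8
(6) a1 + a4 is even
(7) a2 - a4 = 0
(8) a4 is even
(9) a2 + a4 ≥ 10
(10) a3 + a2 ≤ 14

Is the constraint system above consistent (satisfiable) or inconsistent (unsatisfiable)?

The assignment a1 = 4, a2 = 6, a3 = 6, a4 = 6 works:
  constraint 2 holds since a3 + a2 = 12.
  constraint 3 holds since a4 + a2 = 12.
The rest check out directly.

Satisfiable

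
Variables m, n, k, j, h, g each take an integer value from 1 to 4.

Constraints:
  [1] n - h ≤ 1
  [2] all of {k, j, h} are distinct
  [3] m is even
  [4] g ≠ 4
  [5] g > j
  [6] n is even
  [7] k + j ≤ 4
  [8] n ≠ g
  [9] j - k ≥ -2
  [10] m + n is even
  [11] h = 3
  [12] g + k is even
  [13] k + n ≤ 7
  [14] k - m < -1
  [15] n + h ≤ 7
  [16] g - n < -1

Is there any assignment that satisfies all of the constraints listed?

Satisfiable

Take m = 4, n = 4, k = 2, j = 1, h = 3, g = 2. Then constraint 1: n - h = 1; constraint 7: k + j = 3; constraint 9: j - k = -1, and every other listed constraint is also met.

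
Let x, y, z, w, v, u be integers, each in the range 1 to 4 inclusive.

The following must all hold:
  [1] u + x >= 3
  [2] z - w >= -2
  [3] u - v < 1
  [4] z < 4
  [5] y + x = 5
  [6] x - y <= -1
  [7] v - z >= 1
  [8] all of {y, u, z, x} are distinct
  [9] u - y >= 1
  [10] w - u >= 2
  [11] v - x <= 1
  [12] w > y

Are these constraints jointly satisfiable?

Unsatisfiable

Constraints 2, 6, 7, 9, 10, and 11 give y − x ≥ 1, x − v ≥ -1, v − z ≥ 1, z − w ≥ -2, w − u ≥ 2, u − y ≥ 1.
Adding all 6 inequalities: the left sides telescope to 0, and the right sides sum to 1 + (-1) + 1 + (-2) + 2 + 1 = 2. So 0 ≥ 2, which is false.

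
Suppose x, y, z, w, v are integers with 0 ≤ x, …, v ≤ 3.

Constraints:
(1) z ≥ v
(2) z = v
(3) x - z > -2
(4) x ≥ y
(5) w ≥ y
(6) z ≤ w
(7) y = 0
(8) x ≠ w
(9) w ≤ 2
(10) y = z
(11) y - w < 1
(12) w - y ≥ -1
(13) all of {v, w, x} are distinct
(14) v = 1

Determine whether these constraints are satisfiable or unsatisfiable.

Constraint 7 fixes y = 0 and constraint 14 fixes v = 1. Constraints 2 and 10 give y = z = v, so y = v. But 0 ≠ 1 — contradiction.

Unsatisfiable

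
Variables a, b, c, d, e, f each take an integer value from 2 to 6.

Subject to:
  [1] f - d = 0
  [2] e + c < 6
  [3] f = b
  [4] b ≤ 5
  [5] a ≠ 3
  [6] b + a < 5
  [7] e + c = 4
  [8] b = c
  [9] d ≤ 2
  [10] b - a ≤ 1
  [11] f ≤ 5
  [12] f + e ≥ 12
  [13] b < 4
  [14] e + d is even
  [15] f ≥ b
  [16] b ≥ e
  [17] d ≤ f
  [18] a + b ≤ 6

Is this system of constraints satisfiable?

From constraint 11: f ≤ 5. From constraints 4 and 16: e ≤ b ≤ 5. Hence f + e ≤ 10. But constraint 12 requires f + e ≥ 12, and 12 > 10. Contradiction.

Unsatisfiable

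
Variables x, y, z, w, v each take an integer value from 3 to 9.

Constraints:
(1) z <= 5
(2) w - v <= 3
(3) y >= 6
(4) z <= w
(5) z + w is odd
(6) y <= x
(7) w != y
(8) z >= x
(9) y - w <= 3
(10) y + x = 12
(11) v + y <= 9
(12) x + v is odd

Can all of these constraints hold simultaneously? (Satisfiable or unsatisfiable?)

Unsatisfiable

From constraints 3 and 6: x ≥ y and y ≥ 6, so x ≥ 6. From constraints 1 and 8: x ≤ z and z ≤ 5, so x ≤ 5. But 5 < 6, so no value of x works.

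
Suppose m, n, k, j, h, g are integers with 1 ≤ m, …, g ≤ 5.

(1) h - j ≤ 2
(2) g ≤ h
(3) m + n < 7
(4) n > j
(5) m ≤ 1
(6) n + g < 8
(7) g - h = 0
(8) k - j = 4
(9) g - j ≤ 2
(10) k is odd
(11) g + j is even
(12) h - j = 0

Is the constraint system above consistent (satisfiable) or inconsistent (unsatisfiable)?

Satisfiable

Try m = 1, n = 5, k = 5, j = 1, h = 1, g = 1.
Check constraint 1: h - j = 0; constraint 3: m + n = 6; constraint 6: n + g = 6. The remaining constraints are straightforward to verify.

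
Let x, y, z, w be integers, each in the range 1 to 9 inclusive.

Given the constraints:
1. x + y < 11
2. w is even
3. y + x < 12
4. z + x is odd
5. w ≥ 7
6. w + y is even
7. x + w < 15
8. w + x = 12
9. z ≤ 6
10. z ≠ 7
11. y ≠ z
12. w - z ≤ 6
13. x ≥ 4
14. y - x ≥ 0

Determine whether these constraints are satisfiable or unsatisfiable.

Take x = 4, y = 6, z = 5, w = 8. Then constraint 1: x + y = 10; constraint 3: y + x = 10, and every other listed constraint is also met.

Satisfiable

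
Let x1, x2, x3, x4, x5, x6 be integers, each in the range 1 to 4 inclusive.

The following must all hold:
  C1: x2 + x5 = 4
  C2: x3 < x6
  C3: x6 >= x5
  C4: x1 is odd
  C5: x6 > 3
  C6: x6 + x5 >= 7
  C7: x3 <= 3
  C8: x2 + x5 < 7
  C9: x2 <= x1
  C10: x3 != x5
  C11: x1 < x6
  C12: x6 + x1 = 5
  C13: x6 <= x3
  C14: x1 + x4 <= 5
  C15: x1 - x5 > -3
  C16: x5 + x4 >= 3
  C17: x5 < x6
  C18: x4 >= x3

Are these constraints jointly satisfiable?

From constraint 5: x6 ≥ 4. From constraints 7 and 13: x6 ≤ x3 and x3 ≤ 3, so x6 ≤ 3. But 3 < 4, so no value of x6 works.

Unsatisfiable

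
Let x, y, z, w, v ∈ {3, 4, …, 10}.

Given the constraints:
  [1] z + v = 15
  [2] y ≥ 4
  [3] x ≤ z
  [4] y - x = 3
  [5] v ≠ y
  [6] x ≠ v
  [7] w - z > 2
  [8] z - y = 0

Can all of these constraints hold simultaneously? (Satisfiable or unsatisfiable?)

Satisfiable

One satisfying assignment is x = 3, y = 6, z = 6, w = 9, v = 9.
For the less obvious constraints — constraint 1: z + v = 15; constraint 4: y - x = 3 — and the others hold by inspection.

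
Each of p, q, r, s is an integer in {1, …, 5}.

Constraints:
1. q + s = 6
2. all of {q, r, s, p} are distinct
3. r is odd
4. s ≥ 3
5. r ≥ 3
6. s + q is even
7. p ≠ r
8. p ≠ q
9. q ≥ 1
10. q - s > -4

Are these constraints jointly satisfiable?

Satisfiable

One satisfying assignment is p = 5, q = 2, r = 3, s = 4.
For the less obvious constraints — constraint 1: q + s = 6; constraint 2: values 2, 3, 4, 5 are distinct; constraint 10: q - s = -2 — and the others hold by inspection.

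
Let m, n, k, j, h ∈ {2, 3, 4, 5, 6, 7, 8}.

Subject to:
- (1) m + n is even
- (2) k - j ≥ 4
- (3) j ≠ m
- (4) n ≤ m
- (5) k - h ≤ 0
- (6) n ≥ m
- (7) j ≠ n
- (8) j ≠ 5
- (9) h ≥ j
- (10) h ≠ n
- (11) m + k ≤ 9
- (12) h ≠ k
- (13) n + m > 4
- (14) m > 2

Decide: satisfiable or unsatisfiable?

Setting (m, n, k, j, h) = (3, 3, 6, 2, 8) satisfies everything: constraint 2: k - j = 4; constraint 5: k - h = -2; constraint 11: m + k = 9, and the others follow.

Satisfiable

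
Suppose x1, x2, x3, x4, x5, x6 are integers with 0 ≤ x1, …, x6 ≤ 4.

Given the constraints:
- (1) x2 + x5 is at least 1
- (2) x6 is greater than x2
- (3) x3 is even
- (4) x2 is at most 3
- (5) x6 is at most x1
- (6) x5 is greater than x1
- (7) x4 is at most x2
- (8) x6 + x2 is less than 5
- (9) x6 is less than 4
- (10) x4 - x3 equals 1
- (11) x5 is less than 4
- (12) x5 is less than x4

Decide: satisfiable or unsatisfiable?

Constraints 2, 5, 6, 7, and 12 give x4 ≤ x2, x2 < x6, x6 ≤ x1, x1 < x5, x5 < x4. Chaining: x4 ≤ x2 < x6 ≤ x1 < x5 < x4, which forces x4 < x4 — impossible.

Unsatisfiable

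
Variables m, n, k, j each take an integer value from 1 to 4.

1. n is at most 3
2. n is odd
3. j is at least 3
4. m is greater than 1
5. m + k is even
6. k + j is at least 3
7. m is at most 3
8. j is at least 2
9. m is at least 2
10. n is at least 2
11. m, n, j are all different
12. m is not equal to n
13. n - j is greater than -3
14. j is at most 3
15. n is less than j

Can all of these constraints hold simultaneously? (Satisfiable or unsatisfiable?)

Unsatisfiable

Constraints 1, 7, 8, 9, 10, and 14 confine each of m, n, j to the 2 values {2, 3}.
Constraint 11 requires all 3 of them to be distinct, but only 2 values are available — impossible by the pigeonhole principle.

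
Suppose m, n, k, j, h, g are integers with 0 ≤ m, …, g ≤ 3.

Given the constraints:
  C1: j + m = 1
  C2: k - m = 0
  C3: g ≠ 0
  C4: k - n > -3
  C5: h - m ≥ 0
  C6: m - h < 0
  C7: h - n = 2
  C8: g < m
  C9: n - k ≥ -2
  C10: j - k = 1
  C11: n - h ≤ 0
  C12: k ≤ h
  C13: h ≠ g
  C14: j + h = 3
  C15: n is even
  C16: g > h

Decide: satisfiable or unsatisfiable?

Unsatisfiable

Constraints 6, 8, and 16 give h < g, g < m, m < h. Chaining: h < g < m < h, which forces h < h — impossible.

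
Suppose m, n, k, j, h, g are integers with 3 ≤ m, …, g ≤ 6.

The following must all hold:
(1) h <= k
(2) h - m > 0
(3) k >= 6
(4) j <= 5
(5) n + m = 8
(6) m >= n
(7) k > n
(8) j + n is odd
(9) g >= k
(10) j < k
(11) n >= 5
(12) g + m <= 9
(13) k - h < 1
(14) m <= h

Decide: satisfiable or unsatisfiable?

From constraints 3 and 9: g ≥ k ≥ 6. From constraints 6 and 11: m ≥ n ≥ 5. Hence g + m ≥ 11. But constraint 12 requires g + m ≤ 9, and 9 < 11. Contradiction.

Unsatisfiable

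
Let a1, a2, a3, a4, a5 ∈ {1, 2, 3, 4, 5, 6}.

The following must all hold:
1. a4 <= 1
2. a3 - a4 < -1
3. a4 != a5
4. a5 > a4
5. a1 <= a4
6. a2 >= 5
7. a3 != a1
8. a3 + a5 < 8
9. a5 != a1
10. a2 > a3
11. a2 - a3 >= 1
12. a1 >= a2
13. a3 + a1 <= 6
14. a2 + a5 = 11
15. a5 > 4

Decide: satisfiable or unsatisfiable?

Unsatisfiable

From constraints 6 and 12: a1 ≥ a2 and a2 ≥ 5, so a1 ≥ 5. From constraints 1 and 5: a1 ≤ a4 and a4 ≤ 1, so a1 ≤ 1. But 1 < 5, so no value of a1 works.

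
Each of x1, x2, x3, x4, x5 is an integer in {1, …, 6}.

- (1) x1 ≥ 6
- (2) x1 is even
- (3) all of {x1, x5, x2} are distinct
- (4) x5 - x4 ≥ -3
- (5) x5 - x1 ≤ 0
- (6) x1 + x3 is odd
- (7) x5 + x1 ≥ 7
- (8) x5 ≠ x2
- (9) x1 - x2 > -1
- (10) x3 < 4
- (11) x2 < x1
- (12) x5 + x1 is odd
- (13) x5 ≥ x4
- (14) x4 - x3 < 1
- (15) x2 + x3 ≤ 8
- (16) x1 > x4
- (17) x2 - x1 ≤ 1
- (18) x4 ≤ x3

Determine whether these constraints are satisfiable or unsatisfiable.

One satisfying assignment is x1 = 6, x2 = 4, x3 = 3, x4 = 3, x5 = 3.
For the less obvious constraints — constraint 4: x5 - x4 = 0; constraint 5: x5 - x1 = -3; constraint 7: x5 + x1 = 9 — and the others hold by inspection.

Satisfiable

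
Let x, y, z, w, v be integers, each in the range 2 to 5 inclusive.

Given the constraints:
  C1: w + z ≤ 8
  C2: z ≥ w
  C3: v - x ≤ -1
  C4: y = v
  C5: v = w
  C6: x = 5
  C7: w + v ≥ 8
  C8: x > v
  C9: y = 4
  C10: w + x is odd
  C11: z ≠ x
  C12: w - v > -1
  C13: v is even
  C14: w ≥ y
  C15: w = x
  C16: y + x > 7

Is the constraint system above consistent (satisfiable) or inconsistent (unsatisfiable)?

Constraint 9 fixes y = 4 and constraint 6 fixes x = 5. Constraints 4, 5, and 15 give y = v = w = x, so y = x. But 4 ≠ 5 — contradiction.

Unsatisfiable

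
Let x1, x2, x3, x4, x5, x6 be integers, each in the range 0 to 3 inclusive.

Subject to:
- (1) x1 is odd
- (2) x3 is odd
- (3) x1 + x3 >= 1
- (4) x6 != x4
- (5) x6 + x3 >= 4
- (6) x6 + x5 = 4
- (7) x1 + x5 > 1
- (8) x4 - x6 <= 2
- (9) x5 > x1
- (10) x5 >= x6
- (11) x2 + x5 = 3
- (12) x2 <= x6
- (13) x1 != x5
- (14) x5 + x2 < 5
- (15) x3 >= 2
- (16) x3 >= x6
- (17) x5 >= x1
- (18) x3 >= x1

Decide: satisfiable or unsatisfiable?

One satisfying assignment is x1 = 1, x2 = 1, x3 = 3, x4 = 3, x5 = 2, x6 = 2.
For the less obvious constraints — constraint 3: x1 + x3 = 4; constraint 5: x6 + x3 = 5 — and the others hold by inspection.

Satisfiable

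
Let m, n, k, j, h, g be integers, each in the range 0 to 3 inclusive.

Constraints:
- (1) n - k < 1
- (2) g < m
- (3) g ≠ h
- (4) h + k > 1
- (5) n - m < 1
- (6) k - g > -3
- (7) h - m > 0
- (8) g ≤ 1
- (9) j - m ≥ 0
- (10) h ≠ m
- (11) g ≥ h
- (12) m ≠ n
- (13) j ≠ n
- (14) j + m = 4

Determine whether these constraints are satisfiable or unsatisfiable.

Unsatisfiable

Constraints 2, 7, and 11 give g < m, m < h, h ≤ g. Chaining: g < m < h ≤ g, which forces g < g — impossible.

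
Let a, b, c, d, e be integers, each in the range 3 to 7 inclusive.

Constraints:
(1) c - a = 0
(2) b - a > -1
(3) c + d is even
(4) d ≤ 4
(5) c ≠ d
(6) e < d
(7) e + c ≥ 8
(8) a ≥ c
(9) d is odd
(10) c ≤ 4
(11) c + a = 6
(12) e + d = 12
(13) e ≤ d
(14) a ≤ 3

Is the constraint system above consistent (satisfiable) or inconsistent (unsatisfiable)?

From constraints 4 and 13: e ≤ d ≤ 4. From constraints 8 and 14: c ≤ a ≤ 3. Hence e + c ≤ 7. But constraint 7 requires e + c ≥ 8, and 8 > 7. Contradiction.

Unsatisfiable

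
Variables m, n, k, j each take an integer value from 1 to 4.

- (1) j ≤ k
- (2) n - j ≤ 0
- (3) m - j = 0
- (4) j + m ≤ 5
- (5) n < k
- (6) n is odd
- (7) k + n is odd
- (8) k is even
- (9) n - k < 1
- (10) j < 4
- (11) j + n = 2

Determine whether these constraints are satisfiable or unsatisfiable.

Satisfiable

Try m = 1, n = 1, k = 2, j = 1.
Check constraint 2: n - j = 0; constraint 3: m - j = 0; constraint 4: j + m = 2. The remaining constraints are straightforward to verify.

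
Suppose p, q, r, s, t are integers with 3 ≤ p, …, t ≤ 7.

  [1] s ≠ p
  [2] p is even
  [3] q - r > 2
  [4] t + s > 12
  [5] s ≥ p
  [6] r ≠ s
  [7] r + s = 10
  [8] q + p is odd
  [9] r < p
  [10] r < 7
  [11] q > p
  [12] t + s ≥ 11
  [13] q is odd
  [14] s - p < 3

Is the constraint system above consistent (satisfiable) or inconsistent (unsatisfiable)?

Satisfiable

Setting (p, q, r, s, t) = (6, 7, 3, 7, 7) satisfies everything: constraint 3: q - r = 4; constraint 4: t + s = 14; constraint 7: r + s = 10, and the others follow.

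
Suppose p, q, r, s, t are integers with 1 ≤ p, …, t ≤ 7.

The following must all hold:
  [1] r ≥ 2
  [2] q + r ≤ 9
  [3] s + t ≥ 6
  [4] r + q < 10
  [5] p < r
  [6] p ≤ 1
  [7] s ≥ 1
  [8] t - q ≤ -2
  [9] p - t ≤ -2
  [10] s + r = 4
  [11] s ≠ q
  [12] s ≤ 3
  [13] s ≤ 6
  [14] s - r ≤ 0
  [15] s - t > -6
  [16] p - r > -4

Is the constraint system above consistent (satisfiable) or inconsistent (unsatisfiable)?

Satisfiable

One satisfying assignment is p = 1, q = 7, r = 2, s = 2, t = 5.
For the less obvious constraints — constraint 2: q + r = 9; constraint 3: s + t = 7; constraint 4: r + q = 9 — and the others hold by inspection.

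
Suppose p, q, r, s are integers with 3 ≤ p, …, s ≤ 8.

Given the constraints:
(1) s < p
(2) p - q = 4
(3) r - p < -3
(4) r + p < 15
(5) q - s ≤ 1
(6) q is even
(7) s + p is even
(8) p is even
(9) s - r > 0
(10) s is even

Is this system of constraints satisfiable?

One satisfying assignment is p = 8, q = 4, r = 4, s = 6.
For the less obvious constraints — constraint 2: p - q = 4; constraint 3: r - p = -4; constraint 4: r + p = 12 — and the others hold by inspection.

Satisfiable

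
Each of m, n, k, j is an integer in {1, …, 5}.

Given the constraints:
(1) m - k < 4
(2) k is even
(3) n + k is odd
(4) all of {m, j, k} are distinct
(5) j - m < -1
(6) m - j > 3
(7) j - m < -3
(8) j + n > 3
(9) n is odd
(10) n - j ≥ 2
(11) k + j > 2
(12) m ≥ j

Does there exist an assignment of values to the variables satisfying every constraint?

Take m = 5, n = 5, k = 4, j = 1. Then constraint 1: m - k = 1; constraint 5: j - m = -4; constraint 6: m - j = 4, and every other listed constraint is also met.

Satisfiable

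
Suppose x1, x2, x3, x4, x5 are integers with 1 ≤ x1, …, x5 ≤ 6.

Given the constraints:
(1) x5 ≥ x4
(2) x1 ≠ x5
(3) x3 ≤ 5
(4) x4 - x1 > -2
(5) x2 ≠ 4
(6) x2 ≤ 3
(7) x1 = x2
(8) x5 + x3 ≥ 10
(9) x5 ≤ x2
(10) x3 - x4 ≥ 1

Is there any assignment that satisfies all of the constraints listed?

Unsatisfiable

From constraints 6 and 9: x5 ≤ x2 ≤ 3. From constraint 3: x3 ≤ 5. Hence x5 + x3 ≤ 8. But constraint 8 requires x5 + x3 ≥ 10, and 10 > 8. Contradiction.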